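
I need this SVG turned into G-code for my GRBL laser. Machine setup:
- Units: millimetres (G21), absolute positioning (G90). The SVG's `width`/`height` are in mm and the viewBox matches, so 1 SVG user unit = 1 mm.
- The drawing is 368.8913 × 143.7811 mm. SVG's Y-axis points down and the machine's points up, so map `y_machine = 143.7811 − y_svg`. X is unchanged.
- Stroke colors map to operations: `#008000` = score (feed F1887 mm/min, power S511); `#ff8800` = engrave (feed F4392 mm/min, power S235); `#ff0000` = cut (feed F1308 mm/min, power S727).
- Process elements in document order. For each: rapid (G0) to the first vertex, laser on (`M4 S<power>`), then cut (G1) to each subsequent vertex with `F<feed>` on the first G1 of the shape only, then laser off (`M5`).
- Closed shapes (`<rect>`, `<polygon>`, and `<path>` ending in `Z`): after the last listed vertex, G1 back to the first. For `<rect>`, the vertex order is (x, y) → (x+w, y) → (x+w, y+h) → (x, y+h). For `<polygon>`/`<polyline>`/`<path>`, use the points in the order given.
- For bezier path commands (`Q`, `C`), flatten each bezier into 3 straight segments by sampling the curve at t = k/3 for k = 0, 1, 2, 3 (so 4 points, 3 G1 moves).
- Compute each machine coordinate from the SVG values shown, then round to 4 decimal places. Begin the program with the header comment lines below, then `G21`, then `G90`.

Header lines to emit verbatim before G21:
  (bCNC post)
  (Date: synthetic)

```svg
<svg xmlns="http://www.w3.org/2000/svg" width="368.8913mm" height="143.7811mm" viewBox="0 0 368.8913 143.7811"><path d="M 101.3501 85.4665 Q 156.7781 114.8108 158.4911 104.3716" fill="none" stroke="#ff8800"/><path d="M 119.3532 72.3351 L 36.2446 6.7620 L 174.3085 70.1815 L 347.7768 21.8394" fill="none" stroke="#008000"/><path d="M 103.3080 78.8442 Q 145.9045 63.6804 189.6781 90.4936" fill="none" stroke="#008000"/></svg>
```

(bCNC post)
(Date: synthetic)
G21
G90
G0 X101.3501 Y58.3146
M4 S235
G1 X132.3338 Y43.1721 F4392
G1 X151.3808 Y36.8704
G1 X158.4911 Y39.4095
M5
G0 X119.3532 Y71.4460
M4 S511
G1 X36.2446 Y137.0191 F1887
G1 X174.3085 Y73.5996
G1 X347.7768 Y121.9417
M5
G0 X103.3080 Y64.9369
M4 S511
G1 X131.8365 Y70.3820 F1887
G1 X160.6265 Y66.4989
G1 X189.6781 Y53.2875
M5

viewBox `0 0 368.8913 143.7811` with mm width/height → 1 unit = 1 mm. Flip: y_m = 143.7811 − y_svg.

**Shape 1** — `<path>` quadratic bezier, stroke `#ff8800` → engrave (S235, F4392). Control points (SVG): P0=(101.3501,85.4665), P1=(156.7781,114.8108), P2=(158.4911,104.3716); sampled at t=k/3. Machine vertices: (101.3501,58.3146) → (132.3338,43.1721) → (151.3808,36.8704) → (158.4911,39.4095). Open path.

**Shape 2** — `<path>` open polyline, stroke `#008000` → score (S511, F1887). Machine vertices: (119.3532,71.4460) → (36.2446,137.0191) → (174.3085,73.5996) → (347.7768,121.9417). Open path.

**Shape 3** — `<path>` quadratic bezier, stroke `#008000` → score (S511, F1887). Control points (SVG): P0=(103.3080,78.8442), P1=(145.9045,63.6804), P2=(189.6781,90.4936); sampled at t=k/3. Machine vertices: (103.3080,64.9369) → (131.8365,70.3820) → (160.6265,66.4989) → (189.6781,53.2875). Open path.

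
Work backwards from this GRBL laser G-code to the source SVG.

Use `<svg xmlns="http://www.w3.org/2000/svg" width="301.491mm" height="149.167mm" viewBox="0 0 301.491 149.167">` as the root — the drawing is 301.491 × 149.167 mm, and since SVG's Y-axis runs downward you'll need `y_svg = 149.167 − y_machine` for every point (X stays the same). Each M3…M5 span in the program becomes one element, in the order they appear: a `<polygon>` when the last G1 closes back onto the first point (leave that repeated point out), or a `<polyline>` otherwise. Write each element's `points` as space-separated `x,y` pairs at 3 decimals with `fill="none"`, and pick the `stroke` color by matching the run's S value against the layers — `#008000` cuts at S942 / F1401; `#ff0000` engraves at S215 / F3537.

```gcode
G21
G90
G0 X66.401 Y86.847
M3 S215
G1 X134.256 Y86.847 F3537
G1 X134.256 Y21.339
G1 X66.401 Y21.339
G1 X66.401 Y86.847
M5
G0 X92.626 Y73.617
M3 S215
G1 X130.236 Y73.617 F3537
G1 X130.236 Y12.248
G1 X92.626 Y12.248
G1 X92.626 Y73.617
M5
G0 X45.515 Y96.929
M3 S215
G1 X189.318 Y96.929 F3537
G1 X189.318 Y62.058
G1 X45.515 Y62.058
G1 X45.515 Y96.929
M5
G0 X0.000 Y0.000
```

<svg xmlns="http://www.w3.org/2000/svg" width="301.491mm" height="149.167mm" viewBox="0 0 301.491 149.167">
  <polygon points="66.401,62.320 134.256,62.320 134.256,127.828 66.401,127.828" fill="none" stroke="#ff0000"/>
  <polygon points="92.626,75.550 130.236,75.550 130.236,136.919 92.626,136.919" fill="none" stroke="#ff0000"/>
  <polygon points="45.515,52.238 189.318,52.238 189.318,87.109 45.515,87.109" fill="none" stroke="#ff0000"/>
</svg>

Machine Y-up, SVG Y-down with viewBox height 149.167, so y_svg = 149.167 − y_machine; X carries over. Every run uses S215, so all elements get stroke `#ff0000` (engrave).

Run 1: The run returns to its start, so emit a `<polygon>` with points (Y-flipped): 66.401,62.320 134.256,62.320 134.256,127.828 66.401,127.828.

Run 2: The run returns to its start, so emit a `<polygon>` with points (Y-flipped): 92.626,75.550 130.236,75.550 130.236,136.919 92.626,136.919.

Run 3: The run returns to its start, so emit a `<polygon>` with points (Y-flipped): 45.515,52.238 189.318,52.238 189.318,87.109 45.515,87.109.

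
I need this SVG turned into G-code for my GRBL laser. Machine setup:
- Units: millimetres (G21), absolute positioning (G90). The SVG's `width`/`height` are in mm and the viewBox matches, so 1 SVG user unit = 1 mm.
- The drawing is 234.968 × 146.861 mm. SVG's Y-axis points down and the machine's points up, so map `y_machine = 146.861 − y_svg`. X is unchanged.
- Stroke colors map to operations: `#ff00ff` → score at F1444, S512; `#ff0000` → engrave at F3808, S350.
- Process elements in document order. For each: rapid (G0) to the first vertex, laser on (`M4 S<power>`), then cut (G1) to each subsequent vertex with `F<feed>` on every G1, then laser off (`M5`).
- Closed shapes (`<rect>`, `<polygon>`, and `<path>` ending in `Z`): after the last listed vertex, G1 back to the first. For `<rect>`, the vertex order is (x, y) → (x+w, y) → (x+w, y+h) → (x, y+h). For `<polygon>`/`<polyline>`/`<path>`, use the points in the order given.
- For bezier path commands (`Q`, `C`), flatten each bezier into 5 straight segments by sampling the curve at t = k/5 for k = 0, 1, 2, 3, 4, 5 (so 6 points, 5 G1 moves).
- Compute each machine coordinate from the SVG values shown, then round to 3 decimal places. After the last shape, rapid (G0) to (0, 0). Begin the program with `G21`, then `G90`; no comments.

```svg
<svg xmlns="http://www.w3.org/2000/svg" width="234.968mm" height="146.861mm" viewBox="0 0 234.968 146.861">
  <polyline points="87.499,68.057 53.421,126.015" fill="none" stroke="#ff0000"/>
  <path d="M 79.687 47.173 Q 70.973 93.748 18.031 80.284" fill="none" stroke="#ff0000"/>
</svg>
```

viewBox `0 0 234.968 146.861` with mm width/height → 1 unit = 1 mm. Flip: y_m = 146.861 − y_svg.

**Shape 1** — `<polyline>` line segment, stroke `#ff0000` → engrave (S350, F3808). Machine vertices: (87.499,78.804) → (53.421,20.846). Open path.

**Shape 2** — `<path>` quadratic bezier, stroke `#ff0000` → engrave (S350, F3808). Control points (SVG): P0=(79.687,47.173), P1=(70.973,93.748), P2=(18.031,80.284); sampled at t=k/5. Machine vertices: (79.687,99.688) → (74.432,83.460) → (65.639,72.034) → (53.308,65.412) → (37.439,63.593) → (18.031,66.577). Open path.

G21
G90
G0 X87.499 Y78.804
M4 S350
G1 X53.421 Y20.846 F3808
M5
G0 X79.687 Y99.688
M4 S350
G1 X74.432 Y83.460 F3808
G1 X65.639 Y72.034 F3808
G1 X53.308 Y65.412 F3808
G1 X37.439 Y63.593 F3808
G1 X18.031 Y66.577 F3808
M5
G0 X0.000 Y0.000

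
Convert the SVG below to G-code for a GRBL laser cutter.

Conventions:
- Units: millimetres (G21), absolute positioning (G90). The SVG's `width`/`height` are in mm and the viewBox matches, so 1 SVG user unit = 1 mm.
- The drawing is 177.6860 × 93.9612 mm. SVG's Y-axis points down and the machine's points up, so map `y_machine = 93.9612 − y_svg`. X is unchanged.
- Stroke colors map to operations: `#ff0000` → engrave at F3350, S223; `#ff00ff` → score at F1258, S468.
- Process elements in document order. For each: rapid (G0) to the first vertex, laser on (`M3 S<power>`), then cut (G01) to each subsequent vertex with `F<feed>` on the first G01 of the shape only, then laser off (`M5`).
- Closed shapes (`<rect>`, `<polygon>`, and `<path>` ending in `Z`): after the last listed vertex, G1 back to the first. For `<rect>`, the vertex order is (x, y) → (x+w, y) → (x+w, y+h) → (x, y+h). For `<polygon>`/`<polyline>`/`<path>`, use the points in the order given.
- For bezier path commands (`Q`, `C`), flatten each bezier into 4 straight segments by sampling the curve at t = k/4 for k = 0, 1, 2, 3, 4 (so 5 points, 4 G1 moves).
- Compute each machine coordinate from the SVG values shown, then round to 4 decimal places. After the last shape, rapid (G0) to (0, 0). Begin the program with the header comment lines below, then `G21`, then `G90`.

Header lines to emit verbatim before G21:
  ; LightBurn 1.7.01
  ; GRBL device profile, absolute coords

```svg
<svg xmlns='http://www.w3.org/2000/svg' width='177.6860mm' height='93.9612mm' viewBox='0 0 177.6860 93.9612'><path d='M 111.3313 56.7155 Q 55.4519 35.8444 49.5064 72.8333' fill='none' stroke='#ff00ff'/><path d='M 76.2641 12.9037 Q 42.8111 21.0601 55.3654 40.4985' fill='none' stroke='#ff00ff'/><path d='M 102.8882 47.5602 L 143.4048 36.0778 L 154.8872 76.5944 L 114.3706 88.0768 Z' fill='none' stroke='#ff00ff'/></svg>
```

; LightBurn 1.7.01
; GRBL device profile, absolute coords
G21
G90
G0 X111.3313 Y37.2457
M3 S468
G01 X86.5125 Y44.0650 F1258
G01 X67.9354 Y43.6518
G01 X55.6000 Y36.0061
G01 X49.5064 Y21.1279
M5
G0 X76.2641 Y81.0575
M3 S468
G01 X62.4131 Y76.2742 F1258
G01 X54.3129 Y70.0806
G01 X51.9637 Y62.4768
G01 X55.3654 Y53.4627
M5
G0 X102.8882 Y46.4010
M3 S468
G01 X143.4048 Y57.8834 F1258
G01 X154.8872 Y17.3668
G01 X114.3706 Y5.8844
G01 X102.8882 Y46.4010
M5
G0 X0.0000 Y0.0000

viewBox `0 0 177.6860 93.9612` with mm width/height → 1 unit = 1 mm. Flip: y_m = 93.9612 − y_svg.

**Shape 1** — `<path>` quadratic bezier, stroke `#ff00ff` → score (S468, F1258). Control points (SVG): P0=(111.3313,56.7155), P1=(55.4519,35.8444), P2=(49.5064,72.8333); sampled at t=k/4. Machine vertices: (111.3313,37.2457) → (86.5125,44.0650) → (67.9354,43.6518) → (55.6000,36.0061) → (49.5064,21.1279). Open path.

**Shape 2** — `<path>` quadratic bezier, stroke `#ff00ff` → score (S468, F1258). Control points (SVG): P0=(76.2641,12.9037), P1=(42.8111,21.0601), P2=(55.3654,40.4985); sampled at t=k/4. Machine vertices: (76.2641,81.0575) → (62.4131,76.2742) → (54.3129,70.0806) → (51.9637,62.4768) → (55.3654,53.4627). Open path.

**Shape 3** — `<path>` regular polygon, stroke `#ff00ff` → score (S468, F1258). Machine vertices: (102.8882,46.4010) → (143.4048,57.8834) → (154.8872,17.3668) → (114.3706,5.8844) → (102.8882,46.4010). Closed: final G1 returns to the first vertex.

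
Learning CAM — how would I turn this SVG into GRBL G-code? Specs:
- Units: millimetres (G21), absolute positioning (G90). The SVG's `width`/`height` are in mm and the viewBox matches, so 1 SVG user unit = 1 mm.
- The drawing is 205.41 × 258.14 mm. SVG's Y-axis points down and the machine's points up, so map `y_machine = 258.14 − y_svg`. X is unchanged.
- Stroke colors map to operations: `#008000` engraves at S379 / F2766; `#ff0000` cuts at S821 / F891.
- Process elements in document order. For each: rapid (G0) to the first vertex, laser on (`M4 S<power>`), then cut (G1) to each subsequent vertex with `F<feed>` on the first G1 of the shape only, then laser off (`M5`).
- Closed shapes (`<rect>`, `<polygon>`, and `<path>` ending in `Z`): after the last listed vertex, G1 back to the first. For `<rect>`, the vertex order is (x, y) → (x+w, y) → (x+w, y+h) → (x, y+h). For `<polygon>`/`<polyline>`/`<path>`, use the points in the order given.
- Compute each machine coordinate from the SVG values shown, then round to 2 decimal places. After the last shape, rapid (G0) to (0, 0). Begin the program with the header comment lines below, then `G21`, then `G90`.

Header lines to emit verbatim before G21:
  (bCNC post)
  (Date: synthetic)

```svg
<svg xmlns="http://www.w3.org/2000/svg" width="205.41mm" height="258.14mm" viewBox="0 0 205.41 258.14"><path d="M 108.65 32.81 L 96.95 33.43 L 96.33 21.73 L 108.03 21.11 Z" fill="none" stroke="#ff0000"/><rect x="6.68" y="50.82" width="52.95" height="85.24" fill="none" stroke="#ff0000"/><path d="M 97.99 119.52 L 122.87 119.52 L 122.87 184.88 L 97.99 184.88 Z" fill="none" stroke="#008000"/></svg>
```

viewBox `0 0 205.41 258.14` with mm width/height → 1 unit = 1 mm. Flip: y_m = 258.14 − y_svg.

**Shape 1** — `<path>` regular polygon, stroke `#ff0000` → cut (S821, F891). Machine vertices: (108.65,225.33) → (96.95,224.71) → (96.33,236.41) → (108.03,237.03) → (108.65,225.33). Closed: final G1 returns to the first vertex.

**Shape 2** — `<rect>` rectangle, stroke `#ff0000` → cut (S821, F891). Machine vertices: (6.68,207.32) → (59.63,207.32) → (59.63,122.08) → (6.68,122.08) → (6.68,207.32). Closed: final G1 returns to the first vertex.

**Shape 3** — `<path>` rectangle, stroke `#008000` → engrave (S379, F2766). Machine vertices: (97.99,138.62) → (122.87,138.62) → (122.87,73.26) → (97.99,73.26) → (97.99,138.62). Closed: final G1 returns to the first vertex.

(bCNC post)
(Date: synthetic)
G21
G90
G0 X108.65 Y225.33
M4 S821
G1 X96.95 Y224.71 F891
G1 X96.33 Y236.41
G1 X108.03 Y237.03
G1 X108.65 Y225.33
M5
G0 X6.68 Y207.32
M4 S821
G1 X59.63 Y207.32 F891
G1 X59.63 Y122.08
G1 X6.68 Y122.08
G1 X6.68 Y207.32
M5
G0 X97.99 Y138.62
M4 S379
G1 X122.87 Y138.62 F2766
G1 X122.87 Y73.26
G1 X97.99 Y73.26
G1 X97.99 Y138.62
M5
G0 X0.00 Y0.00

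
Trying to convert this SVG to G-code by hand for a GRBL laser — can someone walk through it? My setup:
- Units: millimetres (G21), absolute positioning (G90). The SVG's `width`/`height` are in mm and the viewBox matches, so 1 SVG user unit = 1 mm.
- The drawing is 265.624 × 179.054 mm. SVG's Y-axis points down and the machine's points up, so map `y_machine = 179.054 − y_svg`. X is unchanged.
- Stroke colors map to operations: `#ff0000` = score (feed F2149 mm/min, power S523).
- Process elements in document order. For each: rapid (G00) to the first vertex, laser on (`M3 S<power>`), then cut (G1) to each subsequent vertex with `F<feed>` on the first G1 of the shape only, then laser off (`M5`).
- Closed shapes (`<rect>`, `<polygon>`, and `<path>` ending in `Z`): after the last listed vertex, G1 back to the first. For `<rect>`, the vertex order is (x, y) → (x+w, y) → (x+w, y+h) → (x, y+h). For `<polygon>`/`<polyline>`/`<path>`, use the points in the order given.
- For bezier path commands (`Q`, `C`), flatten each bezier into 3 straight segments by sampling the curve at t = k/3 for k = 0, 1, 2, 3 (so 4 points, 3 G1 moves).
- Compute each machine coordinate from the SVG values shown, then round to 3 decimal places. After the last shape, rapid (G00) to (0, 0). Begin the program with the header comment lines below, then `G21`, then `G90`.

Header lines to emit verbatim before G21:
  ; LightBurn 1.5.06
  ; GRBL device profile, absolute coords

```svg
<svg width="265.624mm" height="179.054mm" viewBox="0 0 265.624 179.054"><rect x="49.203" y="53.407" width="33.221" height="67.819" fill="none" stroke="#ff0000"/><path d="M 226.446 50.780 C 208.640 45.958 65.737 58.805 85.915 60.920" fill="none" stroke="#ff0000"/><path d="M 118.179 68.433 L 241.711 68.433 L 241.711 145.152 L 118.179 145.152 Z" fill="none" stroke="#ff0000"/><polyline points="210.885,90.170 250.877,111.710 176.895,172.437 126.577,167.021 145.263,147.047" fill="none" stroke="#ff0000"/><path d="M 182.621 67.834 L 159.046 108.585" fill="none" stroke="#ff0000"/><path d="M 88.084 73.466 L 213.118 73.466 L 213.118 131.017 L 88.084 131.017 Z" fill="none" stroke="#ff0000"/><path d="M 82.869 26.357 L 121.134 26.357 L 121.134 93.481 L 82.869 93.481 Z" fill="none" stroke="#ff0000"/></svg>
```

1 u = 1 mm; y_m = 179.054 − y.

[1] `<rect>` rectangle, #ff0000→score S523 F2149: (49.203,125.647) → (82.424,125.647) → (82.424,57.828) → (49.203,57.828) → (49.203,125.647) (closed)

[2] `<path>` cubic bezier, #ff0000→score S523 F2149: (226.446,128.274) → (177.614,128.258) → (109.424,122.774) → (85.915,118.134)

[3] `<path>` rectangle, #ff0000→score S523 F2149: (118.179,110.621) → (241.711,110.621) → (241.711,33.902) → (118.179,33.902) → (118.179,110.621) (closed)

[4] `<polyline>` open polyline, #ff0000→score S523 F2149: (210.885,88.884) → (250.877,67.344) → (176.895,6.617) → (126.577,12.033) → (145.263,32.007)

[5] `<path>` line segment, #ff0000→score S523 F2149: (182.621,111.220) → (159.046,70.469)

[6] `<path>` rectangle, #ff0000→score S523 F2149: (88.084,105.588) → (213.118,105.588) → (213.118,48.037) → (88.084,48.037) → (88.084,105.588) (closed)

[7] `<path>` rectangle, #ff0000→score S523 F2149: (82.869,152.697) → (121.134,152.697) → (121.134,85.573) → (82.869,85.573) → (82.869,152.697) (closed)

; LightBurn 1.5.06
; GRBL device profile, absolute coords
G21
G90
G00 X49.203 Y125.647
M3 S523
G1 X82.424 Y125.647 F2149
G1 X82.424 Y57.828
G1 X49.203 Y57.828
G1 X49.203 Y125.647
M5
G00 X226.446 Y128.274
M3 S523
G1 X177.614 Y128.258 F2149
G1 X109.424 Y122.774
G1 X85.915 Y118.134
M5
G00 X118.179 Y110.621
M3 S523
G1 X241.711 Y110.621 F2149
G1 X241.711 Y33.902
G1 X118.179 Y33.902
G1 X118.179 Y110.621
M5
G00 X210.885 Y88.884
M3 S523
G1 X250.877 Y67.344 F2149
G1 X176.895 Y6.617
G1 X126.577 Y12.033
G1 X145.263 Y32.007
M5
G00 X182.621 Y111.220
M3 S523
G1 X159.046 Y70.469 F2149
M5
G00 X88.084 Y105.588
M3 S523
G1 X213.118 Y105.588 F2149
G1 X213.118 Y48.037
G1 X88.084 Y48.037
G1 X88.084 Y105.588
M5
G00 X82.869 Y152.697
M3 S523
G1 X121.134 Y152.697 F2149
G1 X121.134 Y85.573
G1 X82.869 Y85.573
G1 X82.869 Y152.697
M5
G00 X0.000 Y0.000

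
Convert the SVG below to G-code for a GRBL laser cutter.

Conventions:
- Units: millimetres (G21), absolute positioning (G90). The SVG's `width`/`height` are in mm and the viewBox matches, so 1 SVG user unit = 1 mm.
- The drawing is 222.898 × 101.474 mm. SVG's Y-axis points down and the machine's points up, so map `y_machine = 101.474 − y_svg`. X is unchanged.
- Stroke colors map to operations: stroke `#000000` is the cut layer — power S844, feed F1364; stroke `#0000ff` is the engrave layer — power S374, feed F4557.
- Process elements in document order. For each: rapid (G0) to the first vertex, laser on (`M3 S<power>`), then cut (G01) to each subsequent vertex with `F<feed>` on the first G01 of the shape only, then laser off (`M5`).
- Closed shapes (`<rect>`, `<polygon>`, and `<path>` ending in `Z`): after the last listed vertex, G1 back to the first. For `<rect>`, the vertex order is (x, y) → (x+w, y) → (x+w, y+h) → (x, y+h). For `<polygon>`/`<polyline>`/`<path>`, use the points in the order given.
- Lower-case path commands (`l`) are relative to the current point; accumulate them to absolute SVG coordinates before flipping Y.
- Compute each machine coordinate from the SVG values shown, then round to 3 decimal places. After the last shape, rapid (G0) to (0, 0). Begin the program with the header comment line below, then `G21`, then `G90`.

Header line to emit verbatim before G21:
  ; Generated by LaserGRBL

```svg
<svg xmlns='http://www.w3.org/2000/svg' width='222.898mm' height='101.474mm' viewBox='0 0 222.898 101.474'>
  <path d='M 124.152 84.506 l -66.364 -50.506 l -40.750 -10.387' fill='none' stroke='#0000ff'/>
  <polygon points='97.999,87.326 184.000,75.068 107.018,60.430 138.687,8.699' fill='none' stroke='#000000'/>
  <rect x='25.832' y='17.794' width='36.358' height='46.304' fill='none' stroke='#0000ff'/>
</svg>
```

Since the viewBox matches the mm dimensions, user units are millimetres directly. The only transform is the Y-flip y_m = 101.474 − y_svg.

Shape 1 is a open polyline drawn with `<path>`. Its stroke #0000ff means engrave at S374, F4557. After flipping Y the toolpath is (124.152,16.968) → (57.788,67.474) → (17.038,77.861).

Shape 2 is a closed polygon drawn with `<polygon>`. Its stroke #000000 means cut at S844, F1364. After flipping Y the toolpath is (97.999,14.148) → (184.000,26.406) → (107.018,41.044) → (138.687,92.775) → (97.999,14.148), returning to the start.

Shape 3 is a rectangle drawn with `<rect>`. Its stroke #0000ff means engrave at S374, F4557. After flipping Y the toolpath is (25.832,83.680) → (62.190,83.680) → (62.190,37.376) → (25.832,37.376) → (25.832,83.680), returning to the start.

; Generated by LaserGRBL
G21
G90
G0 X124.152 Y16.968
M3 S374
G01 X57.788 Y67.474 F4557
G01 X17.038 Y77.861
M5
G0 X97.999 Y14.148
M3 S844
G01 X184.000 Y26.406 F1364
G01 X107.018 Y41.044
G01 X138.687 Y92.775
G01 X97.999 Y14.148
M5
G0 X25.832 Y83.680
M3 S374
G01 X62.190 Y83.680 F4557
G01 X62.190 Y37.376
G01 X25.832 Y37.376
G01 X25.832 Y83.680
M5
G0 X0.000 Y0.000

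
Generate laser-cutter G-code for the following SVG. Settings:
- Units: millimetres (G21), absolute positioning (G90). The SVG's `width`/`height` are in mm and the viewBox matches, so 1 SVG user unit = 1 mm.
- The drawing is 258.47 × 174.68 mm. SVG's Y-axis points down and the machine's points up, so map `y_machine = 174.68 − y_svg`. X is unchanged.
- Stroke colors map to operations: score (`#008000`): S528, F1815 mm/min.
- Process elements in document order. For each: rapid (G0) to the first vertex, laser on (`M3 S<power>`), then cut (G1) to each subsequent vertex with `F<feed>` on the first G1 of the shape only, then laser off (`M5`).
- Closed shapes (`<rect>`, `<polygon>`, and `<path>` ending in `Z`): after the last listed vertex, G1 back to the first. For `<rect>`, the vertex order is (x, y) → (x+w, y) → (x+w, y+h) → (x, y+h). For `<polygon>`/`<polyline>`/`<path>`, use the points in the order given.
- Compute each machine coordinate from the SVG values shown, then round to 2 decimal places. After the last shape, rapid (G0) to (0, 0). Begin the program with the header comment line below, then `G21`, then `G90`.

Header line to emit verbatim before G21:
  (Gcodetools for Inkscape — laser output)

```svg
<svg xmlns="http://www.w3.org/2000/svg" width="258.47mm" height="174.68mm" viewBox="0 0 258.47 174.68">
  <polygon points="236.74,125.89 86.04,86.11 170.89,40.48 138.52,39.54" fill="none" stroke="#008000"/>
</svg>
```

(Gcodetools for Inkscape — laser output)
G21
G90
G0 X236.74 Y48.79
M3 S528
G1 X86.04 Y88.57 F1815
G1 X170.89 Y134.20
G1 X138.52 Y135.14
G1 X236.74 Y48.79
M5
G0 X0.00 Y0.00

Since the viewBox matches the mm dimensions, user units are millimetres directly. The only transform is the Y-flip y_m = 174.68 − y_svg.

Shape 1 is a closed polygon drawn with `<polygon>`. Its stroke #008000 means score at S528, F1815. After flipping Y the toolpath is (236.74,48.79) → (86.04,88.57) → (170.89,134.20) → (138.52,135.14) → (236.74,48.79), returning to the start.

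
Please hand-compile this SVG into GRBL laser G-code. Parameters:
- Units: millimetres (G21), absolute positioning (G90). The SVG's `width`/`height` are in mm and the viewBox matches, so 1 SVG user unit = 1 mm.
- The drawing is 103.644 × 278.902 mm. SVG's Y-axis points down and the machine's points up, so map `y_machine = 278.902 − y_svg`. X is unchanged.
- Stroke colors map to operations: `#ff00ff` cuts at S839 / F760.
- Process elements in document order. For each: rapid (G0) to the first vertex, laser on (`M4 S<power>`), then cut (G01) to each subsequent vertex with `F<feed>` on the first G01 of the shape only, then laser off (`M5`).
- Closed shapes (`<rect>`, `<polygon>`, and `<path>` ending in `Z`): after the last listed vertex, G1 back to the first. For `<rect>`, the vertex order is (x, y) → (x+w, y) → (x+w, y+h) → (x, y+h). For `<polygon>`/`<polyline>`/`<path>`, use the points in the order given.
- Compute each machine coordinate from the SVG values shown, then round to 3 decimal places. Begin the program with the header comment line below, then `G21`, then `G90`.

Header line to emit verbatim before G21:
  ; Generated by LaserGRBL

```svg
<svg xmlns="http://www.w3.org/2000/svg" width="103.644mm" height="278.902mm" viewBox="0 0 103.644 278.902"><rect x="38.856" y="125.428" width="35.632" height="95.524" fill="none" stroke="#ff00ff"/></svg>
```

; Generated by LaserGRBL
G21
G90
G0 X38.856 Y153.474
M4 S839
G01 X74.488 Y153.474 F760
G01 X74.488 Y57.950
G01 X38.856 Y57.950
G01 X38.856 Y153.474
M5

viewBox `0 0 103.644 278.902` with mm width/height → 1 unit = 1 mm. Flip: y_m = 278.902 − y_svg.

**Shape 1** — `<rect>` rectangle, stroke `#ff00ff` → cut (S839, F760). Machine vertices: (38.856,153.474) → (74.488,153.474) → (74.488,57.950) → (38.856,57.950) → (38.856,153.474). Closed: final G1 returns to the first vertex.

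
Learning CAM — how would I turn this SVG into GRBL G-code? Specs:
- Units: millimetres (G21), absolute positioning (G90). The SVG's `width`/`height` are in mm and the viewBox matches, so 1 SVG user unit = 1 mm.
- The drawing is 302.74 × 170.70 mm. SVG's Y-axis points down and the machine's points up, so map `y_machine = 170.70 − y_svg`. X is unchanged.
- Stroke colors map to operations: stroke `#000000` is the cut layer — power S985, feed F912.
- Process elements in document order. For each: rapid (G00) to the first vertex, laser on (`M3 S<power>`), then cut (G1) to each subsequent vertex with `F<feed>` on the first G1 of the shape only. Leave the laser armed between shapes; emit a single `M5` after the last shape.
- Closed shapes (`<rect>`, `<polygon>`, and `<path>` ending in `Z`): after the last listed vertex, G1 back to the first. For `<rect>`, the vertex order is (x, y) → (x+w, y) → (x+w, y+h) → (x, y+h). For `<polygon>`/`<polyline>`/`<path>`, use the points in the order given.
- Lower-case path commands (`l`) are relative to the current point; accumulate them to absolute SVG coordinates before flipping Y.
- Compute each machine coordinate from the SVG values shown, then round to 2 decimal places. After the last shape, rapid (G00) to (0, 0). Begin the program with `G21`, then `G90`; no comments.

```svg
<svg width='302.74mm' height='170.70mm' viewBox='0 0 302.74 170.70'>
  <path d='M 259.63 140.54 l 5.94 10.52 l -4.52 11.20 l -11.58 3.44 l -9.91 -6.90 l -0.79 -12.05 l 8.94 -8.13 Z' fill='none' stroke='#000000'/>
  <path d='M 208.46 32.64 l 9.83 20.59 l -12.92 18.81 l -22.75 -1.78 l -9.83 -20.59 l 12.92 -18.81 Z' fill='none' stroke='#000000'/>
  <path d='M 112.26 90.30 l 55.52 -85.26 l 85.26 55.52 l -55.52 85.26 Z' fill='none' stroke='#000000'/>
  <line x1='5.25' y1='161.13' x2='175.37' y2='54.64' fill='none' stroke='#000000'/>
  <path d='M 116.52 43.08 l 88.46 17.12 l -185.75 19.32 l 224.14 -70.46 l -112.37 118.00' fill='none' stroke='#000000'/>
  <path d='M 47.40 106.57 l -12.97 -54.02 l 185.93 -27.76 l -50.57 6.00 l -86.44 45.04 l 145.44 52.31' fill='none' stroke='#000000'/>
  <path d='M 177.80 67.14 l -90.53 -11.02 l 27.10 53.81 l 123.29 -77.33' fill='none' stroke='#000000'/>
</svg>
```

G21
G90
G00 X259.63 Y30.16
M3 S985
G1 X265.57 Y19.64 F912
G1 X261.05 Y8.44
G1 X249.47 Y5.00
G1 X239.56 Y11.90
G1 X238.77 Y23.95
G1 X247.71 Y32.08
G1 X259.63 Y30.16
G00 X208.46 Y138.06
M3 S985
G1 X218.29 Y117.47 F912
G1 X205.37 Y98.66
G1 X182.62 Y100.44
G1 X172.79 Y121.03
G1 X185.71 Y139.84
G1 X208.46 Y138.06
G00 X112.26 Y80.40
M3 S985
G1 X167.78 Y165.66 F912
G1 X253.04 Y110.14
G1 X197.52 Y24.88
G1 X112.26 Y80.40
G00 X5.25 Y9.57
M3 S985
G1 X175.37 Y116.06 F912
G00 X116.52 Y127.62
M3 S985
G1 X204.98 Y110.50 F912
G1 X19.23 Y91.18
G1 X243.37 Y161.64
G1 X131.00 Y43.64
G00 X47.40 Y64.13
M3 S985
G1 X34.43 Y118.15 F912
G1 X220.36 Y145.91
G1 X169.79 Y139.91
G1 X83.35 Y94.87
G1 X228.79 Y42.56
G00 X177.80 Y103.56
M3 S985
G1 X87.27 Y114.58 F912
G1 X114.37 Y60.77
G1 X237.66 Y138.10
M5
G00 X0.00 Y0.00

viewBox `0 0 302.74 170.70` with mm width/height → 1 unit = 1 mm. Flip: y_m = 170.70 − y_svg.

**Shape 1** — `<path>` regular polygon, stroke `#000000` → cut (S985, F912). Machine vertices: (259.63,30.16) → (265.57,19.64) → (261.05,8.44) → (249.47,5.00) → (239.56,11.90) → (238.77,23.95) → (247.71,32.08) → (259.63,30.16). Closed: final G1 returns to the first vertex.

**Shape 2** — `<path>` regular polygon, stroke `#000000` → cut (S985, F912). Machine vertices: (208.46,138.06) → (218.29,117.47) → (205.37,98.66) → (182.62,100.44) → (172.79,121.03) → (185.71,139.84) → (208.46,138.06). Closed: final G1 returns to the first vertex.

**Shape 3** — `<path>` regular polygon, stroke `#000000` → cut (S985, F912). Machine vertices: (112.26,80.40) → (167.78,165.66) → (253.04,110.14) → (197.52,24.88) → (112.26,80.40). Closed: final G1 returns to the first vertex.

**Shape 4** — `<line>` line segment, stroke `#000000` → cut (S985, F912). Machine vertices: (5.25,9.57) → (175.37,116.06). Open path.

**Shape 5** — `<path>` open polyline, stroke `#000000` → cut (S985, F912). Machine vertices: (116.52,127.62) → (204.98,110.50) → (19.23,91.18) → (243.37,161.64) → (131.00,43.64). Open path.

**Shape 6** — `<path>` open polyline, stroke `#000000` → cut (S985, F912). Machine vertices: (47.40,64.13) → (34.43,118.15) → (220.36,145.91) → (169.79,139.91) → (83.35,94.87) → (228.79,42.56). Open path.

**Shape 7** — `<path>` open polyline, stroke `#000000` → cut (S985, F912). Machine vertices: (177.80,103.56) → (87.27,114.58) → (114.37,60.77) → (237.66,138.10). Open path.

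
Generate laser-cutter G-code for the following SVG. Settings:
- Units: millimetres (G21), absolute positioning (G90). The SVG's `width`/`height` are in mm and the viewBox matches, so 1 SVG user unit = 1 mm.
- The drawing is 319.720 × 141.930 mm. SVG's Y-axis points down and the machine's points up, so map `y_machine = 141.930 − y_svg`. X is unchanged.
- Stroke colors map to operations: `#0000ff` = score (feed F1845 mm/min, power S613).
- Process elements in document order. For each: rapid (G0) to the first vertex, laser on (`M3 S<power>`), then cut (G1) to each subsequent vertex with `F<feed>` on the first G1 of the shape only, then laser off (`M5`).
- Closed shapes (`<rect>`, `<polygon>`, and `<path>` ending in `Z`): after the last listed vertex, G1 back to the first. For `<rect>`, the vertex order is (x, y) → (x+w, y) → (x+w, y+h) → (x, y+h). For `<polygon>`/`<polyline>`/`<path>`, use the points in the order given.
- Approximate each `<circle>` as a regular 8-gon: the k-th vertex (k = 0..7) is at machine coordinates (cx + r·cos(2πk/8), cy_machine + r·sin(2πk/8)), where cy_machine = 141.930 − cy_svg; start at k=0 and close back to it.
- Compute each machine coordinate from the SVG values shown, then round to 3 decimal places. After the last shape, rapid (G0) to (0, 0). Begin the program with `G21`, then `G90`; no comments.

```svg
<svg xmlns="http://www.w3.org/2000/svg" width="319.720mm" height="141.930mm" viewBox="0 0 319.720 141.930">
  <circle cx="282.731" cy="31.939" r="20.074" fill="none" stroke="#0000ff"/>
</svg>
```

Since the viewBox matches the mm dimensions, user units are millimetres directly. The only transform is the Y-flip y_m = 141.930 − y_svg.

Shape 1 is a circle drawn with `<circle>`. Its stroke #0000ff means score at S613, F1845. After flipping Y the toolpath is (302.805,109.991) → (296.925,124.185) → (282.731,130.065) → (268.537,124.185) → (262.657,109.991) → (268.537,95.797) → (282.731,89.917) → (296.925,95.797) → (302.805,109.991), returning to the start.

G21
G90
G0 X302.805 Y109.991
M3 S613
G1 X296.925 Y124.185 F1845
G1 X282.731 Y130.065
G1 X268.537 Y124.185
G1 X262.657 Y109.991
G1 X268.537 Y95.797
G1 X282.731 Y89.917
G1 X296.925 Y95.797
G1 X302.805 Y109.991
M5
G0 X0.000 Y0.000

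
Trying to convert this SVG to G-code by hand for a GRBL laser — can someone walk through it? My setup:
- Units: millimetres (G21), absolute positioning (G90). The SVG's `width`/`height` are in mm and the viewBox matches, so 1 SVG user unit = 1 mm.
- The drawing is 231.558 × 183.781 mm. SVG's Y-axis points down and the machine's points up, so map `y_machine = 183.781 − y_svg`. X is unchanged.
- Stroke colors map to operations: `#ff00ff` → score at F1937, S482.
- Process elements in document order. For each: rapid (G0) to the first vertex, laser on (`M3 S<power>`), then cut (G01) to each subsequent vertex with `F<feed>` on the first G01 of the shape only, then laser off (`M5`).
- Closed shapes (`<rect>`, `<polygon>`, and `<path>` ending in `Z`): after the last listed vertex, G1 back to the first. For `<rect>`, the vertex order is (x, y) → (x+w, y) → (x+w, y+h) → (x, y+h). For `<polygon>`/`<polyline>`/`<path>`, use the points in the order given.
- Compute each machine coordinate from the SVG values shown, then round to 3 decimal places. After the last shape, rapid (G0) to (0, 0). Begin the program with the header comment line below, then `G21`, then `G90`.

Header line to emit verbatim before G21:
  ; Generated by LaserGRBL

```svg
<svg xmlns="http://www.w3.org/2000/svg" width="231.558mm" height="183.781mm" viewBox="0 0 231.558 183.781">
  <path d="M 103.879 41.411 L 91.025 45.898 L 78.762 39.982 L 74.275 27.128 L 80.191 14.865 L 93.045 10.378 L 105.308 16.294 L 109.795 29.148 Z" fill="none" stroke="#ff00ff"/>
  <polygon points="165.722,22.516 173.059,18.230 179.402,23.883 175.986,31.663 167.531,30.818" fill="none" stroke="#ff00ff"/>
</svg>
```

Since the viewBox matches the mm dimensions, user units are millimetres directly. The only transform is the Y-flip y_m = 183.781 − y_svg.

Shape 1 is a regular polygon drawn with `<path>`. Its stroke #ff00ff means score at S482, F1937. After flipping Y the toolpath is (103.879,142.370) → (91.025,137.883) → (78.762,143.799) → (74.275,156.653) → (80.191,168.916) → (93.045,173.403) → (105.308,167.487) → (109.795,154.633) → (103.879,142.370), returning to the start.

Shape 2 is a regular polygon drawn with `<polygon>`. Its stroke #ff00ff means score at S482, F1937. After flipping Y the toolpath is (165.722,161.265) → (173.059,165.551) → (179.402,159.898) → (175.986,152.118) → (167.531,152.963) → (165.722,161.265), returning to the start.

; Generated by LaserGRBL
G21
G90
G0 X103.879 Y142.370
M3 S482
G01 X91.025 Y137.883 F1937
G01 X78.762 Y143.799
G01 X74.275 Y156.653
G01 X80.191 Y168.916
G01 X93.045 Y173.403
G01 X105.308 Y167.487
G01 X109.795 Y154.633
G01 X103.879 Y142.370
M5
G0 X165.722 Y161.265
M3 S482
G01 X173.059 Y165.551 F1937
G01 X179.402 Y159.898
G01 X175.986 Y152.118
G01 X167.531 Y152.963
G01 X165.722 Y161.265
M5
G0 X0.000 Y0.000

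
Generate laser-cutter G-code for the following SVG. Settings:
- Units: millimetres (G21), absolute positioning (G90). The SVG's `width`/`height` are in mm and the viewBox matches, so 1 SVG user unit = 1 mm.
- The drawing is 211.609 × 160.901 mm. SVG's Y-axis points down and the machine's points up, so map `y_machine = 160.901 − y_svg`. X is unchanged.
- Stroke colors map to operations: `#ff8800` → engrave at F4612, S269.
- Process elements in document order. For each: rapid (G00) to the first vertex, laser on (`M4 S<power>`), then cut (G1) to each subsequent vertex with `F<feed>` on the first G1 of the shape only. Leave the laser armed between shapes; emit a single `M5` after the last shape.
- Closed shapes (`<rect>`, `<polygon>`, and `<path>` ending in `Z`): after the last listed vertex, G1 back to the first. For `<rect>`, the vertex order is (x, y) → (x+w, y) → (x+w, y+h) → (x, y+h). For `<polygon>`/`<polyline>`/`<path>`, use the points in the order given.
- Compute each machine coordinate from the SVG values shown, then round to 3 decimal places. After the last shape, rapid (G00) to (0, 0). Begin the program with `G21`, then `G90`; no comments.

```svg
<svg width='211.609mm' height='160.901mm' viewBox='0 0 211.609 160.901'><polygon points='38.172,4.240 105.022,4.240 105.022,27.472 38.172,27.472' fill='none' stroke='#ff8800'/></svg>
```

Since the viewBox matches the mm dimensions, user units are millimetres directly. The only transform is the Y-flip y_m = 160.901 − y_svg.

Shape 1 is a rectangle drawn with `<polygon>`. Its stroke #ff8800 means engrave at S269, F4612. After flipping Y the toolpath is (38.172,156.661) → (105.022,156.661) → (105.022,133.429) → (38.172,133.429) → (38.172,156.661), returning to the start.

G21
G90
G00 X38.172 Y156.661
M4 S269
G1 X105.022 Y156.661 F4612
G1 X105.022 Y133.429
G1 X38.172 Y133.429
G1 X38.172 Y156.661
M5
G00 X0.000 Y0.000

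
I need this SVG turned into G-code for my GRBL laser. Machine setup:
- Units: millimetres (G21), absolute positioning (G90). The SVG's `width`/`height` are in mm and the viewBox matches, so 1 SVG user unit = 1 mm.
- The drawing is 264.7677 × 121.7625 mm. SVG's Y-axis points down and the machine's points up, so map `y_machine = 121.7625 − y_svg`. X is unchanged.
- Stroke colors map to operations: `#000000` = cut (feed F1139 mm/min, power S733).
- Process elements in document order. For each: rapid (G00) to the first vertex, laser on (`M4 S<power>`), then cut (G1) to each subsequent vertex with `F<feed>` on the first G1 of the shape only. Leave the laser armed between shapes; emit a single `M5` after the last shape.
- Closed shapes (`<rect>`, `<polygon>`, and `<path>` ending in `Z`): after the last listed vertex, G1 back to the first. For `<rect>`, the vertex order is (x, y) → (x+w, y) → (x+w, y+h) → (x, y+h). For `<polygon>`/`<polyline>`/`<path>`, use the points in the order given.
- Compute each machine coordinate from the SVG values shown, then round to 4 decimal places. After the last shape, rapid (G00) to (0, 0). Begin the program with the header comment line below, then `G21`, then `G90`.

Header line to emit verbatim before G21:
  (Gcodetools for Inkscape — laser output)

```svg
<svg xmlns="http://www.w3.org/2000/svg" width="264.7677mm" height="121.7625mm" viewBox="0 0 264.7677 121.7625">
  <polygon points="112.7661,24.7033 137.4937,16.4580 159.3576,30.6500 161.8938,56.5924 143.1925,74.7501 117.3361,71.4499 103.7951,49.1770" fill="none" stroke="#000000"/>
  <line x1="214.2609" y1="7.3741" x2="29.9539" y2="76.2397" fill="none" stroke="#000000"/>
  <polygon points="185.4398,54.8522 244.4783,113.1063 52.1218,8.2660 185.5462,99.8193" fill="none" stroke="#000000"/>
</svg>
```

Since the viewBox matches the mm dimensions, user units are millimetres directly. The only transform is the Y-flip y_m = 121.7625 − y_svg.

Shape 1 is a regular polygon drawn with `<polygon>`. Its stroke #000000 means cut at S733, F1139. After flipping Y the toolpath is (112.7661,97.0592) → (137.4937,105.3045) → (159.3576,91.1125) → (161.8938,65.1701) → (143.1925,47.0124) → (117.3361,50.3126) → (103.7951,72.5855) → (112.7661,97.0592), returning to the start.

Shape 2 is a line segment drawn with `<line>`. Its stroke #000000 means cut at S733, F1139. After flipping Y the toolpath is (214.2609,114.3884) → (29.9539,45.5228).

Shape 3 is a closed polygon drawn with `<polygon>`. Its stroke #000000 means cut at S733, F1139. After flipping Y the toolpath is (185.4398,66.9103) → (244.4783,8.6562) → (52.1218,113.4965) → (185.5462,21.9432) → (185.4398,66.9103), returning to the start.

(Gcodetools for Inkscape — laser output)
G21
G90
G00 X112.7661 Y97.0592
M4 S733
G1 X137.4937 Y105.3045 F1139
G1 X159.3576 Y91.1125
G1 X161.8938 Y65.1701
G1 X143.1925 Y47.0124
G1 X117.3361 Y50.3126
G1 X103.7951 Y72.5855
G1 X112.7661 Y97.0592
G00 X214.2609 Y114.3884
M4 S733
G1 X29.9539 Y45.5228 F1139
G00 X185.4398 Y66.9103
M4 S733
G1 X244.4783 Y8.6562 F1139
G1 X52.1218 Y113.4965
G1 X185.5462 Y21.9432
G1 X185.4398 Y66.9103
M5
G00 X0.0000 Y0.0000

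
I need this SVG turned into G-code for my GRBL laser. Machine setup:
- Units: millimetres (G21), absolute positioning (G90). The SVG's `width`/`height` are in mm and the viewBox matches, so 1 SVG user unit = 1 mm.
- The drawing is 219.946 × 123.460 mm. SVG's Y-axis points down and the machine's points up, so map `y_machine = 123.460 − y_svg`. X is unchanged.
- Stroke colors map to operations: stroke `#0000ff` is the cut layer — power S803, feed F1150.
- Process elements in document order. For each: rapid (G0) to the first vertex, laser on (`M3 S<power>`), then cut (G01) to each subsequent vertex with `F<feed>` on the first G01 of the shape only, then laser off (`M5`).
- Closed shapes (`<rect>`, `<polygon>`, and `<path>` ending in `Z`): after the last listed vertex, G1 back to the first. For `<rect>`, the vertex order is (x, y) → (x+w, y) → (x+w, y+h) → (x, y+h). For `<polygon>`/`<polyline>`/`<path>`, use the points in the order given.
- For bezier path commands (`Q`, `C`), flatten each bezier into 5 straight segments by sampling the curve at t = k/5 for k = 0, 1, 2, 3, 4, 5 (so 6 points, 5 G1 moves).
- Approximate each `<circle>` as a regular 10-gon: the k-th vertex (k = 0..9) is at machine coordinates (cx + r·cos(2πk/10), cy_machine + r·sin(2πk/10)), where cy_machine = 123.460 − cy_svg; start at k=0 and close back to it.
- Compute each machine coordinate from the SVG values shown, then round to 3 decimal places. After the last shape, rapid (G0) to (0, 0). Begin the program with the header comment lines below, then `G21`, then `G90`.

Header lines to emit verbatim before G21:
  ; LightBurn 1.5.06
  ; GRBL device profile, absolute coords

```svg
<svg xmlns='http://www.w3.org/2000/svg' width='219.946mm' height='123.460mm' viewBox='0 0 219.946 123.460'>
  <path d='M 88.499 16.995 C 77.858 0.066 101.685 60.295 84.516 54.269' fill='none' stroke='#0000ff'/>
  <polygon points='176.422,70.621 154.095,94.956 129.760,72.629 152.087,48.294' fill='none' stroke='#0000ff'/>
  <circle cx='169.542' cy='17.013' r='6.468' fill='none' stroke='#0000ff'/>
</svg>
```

; LightBurn 1.5.06
; GRBL device profile, absolute coords
G21
G90
G0 X88.499 Y106.465
M3 S803
G01 X85.647 Y108.511 F1150
G01 X87.445 Y98.922
G01 X90.270 Y84.584
G01 X90.502 Y72.379
G01 X84.516 Y69.191
M5
G0 X176.422 Y52.839
M3 S803
G01 X154.095 Y28.504 F1150
G01 X129.760 Y50.831
G01 X152.087 Y75.166
G01 X176.422 Y52.839
M5
G0 X176.010 Y106.447
M3 S803
G01 X174.775 Y110.249 F1150
G01 X171.541 Y112.598
G01 X167.543 Y112.598
G01 X164.309 Y110.249
G01 X163.074 Y106.447
G01 X164.309 Y102.645
G01 X167.543 Y100.296
G01 X171.541 Y100.296
G01 X174.775 Y102.645
G01 X176.010 Y106.447
M5
G0 X0.000 Y0.000

1 u = 1 mm; y_m = 123.460 − y.

[1] `<path>` cubic bezier, #0000ff→cut S803 F1150: (88.499,106.465) → (85.647,108.511) → (87.445,98.922) → (90.270,84.584) → (90.502,72.379) → (84.516,69.191)

[2] `<polygon>` regular polygon, #0000ff→cut S803 F1150: (176.422,52.839) → (154.095,28.504) → (129.760,50.831) → (152.087,75.166) → (176.422,52.839) (closed)

[3] `<circle>` circle, #0000ff→cut S803 F1150: (176.010,106.447) → (174.775,110.249) → (171.541,112.598) → (167.543,112.598) → (164.309,110.249) → (163.074,106.447) → (164.309,102.645) → (167.543,100.296) → (171.541,100.296) → (174.775,102.645) → (176.010,106.447) (closed)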